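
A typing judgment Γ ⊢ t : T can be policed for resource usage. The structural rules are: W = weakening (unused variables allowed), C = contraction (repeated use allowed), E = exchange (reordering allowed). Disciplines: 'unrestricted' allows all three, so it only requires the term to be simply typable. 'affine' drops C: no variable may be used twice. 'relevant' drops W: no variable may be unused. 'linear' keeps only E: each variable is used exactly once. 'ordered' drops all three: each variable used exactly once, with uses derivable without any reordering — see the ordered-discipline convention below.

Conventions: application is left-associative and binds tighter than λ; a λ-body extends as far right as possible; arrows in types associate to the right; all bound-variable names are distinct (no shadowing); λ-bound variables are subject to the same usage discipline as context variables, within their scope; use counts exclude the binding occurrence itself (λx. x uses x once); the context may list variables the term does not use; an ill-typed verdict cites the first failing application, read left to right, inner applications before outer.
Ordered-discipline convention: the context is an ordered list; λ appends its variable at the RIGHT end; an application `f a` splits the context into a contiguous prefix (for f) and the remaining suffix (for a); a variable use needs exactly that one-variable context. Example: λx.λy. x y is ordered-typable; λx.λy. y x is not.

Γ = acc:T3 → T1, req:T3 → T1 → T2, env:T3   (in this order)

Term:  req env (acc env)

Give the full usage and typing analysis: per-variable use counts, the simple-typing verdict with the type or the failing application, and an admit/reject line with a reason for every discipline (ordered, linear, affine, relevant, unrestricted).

variable uses: acc: 1×; req: 1×; env: 2×
use order (left to right): req, env, acc, env
typing: well-typed — term : T2
ordered: ✗ — needs contraction — env ×2
linear: ✗ — needs contraction — env ×2
affine: ✗ — needs contraction — env ×2
relevant: ✓ — every one of acc, req, env appears
unrestricted: ✓ — simply typable at T2; W, C, E all held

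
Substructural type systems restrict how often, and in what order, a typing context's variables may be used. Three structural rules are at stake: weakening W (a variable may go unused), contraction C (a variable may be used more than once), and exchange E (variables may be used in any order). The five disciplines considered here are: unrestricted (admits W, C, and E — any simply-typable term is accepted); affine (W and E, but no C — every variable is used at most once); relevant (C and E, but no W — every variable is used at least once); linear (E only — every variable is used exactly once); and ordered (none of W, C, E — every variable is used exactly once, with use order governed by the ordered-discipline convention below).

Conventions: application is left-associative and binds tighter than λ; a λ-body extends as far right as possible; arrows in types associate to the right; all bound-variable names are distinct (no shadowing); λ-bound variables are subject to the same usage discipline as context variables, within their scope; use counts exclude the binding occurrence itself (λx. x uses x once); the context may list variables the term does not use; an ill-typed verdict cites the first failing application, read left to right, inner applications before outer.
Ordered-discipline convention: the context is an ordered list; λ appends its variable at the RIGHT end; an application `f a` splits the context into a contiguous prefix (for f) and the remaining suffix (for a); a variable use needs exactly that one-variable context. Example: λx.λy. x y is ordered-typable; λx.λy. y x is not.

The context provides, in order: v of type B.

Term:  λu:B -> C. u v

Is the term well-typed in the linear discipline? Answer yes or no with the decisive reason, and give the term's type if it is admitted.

yes — single use per variable (v, u); term : (B -> C) -> C
counts: v=1; u (bound)=1
left-to-right use order: u, v
typing: the term checks, with type (B -> C) -> C
across the five disciplines: ordered ✗ | linear ✓ | affine ✓ | relevant ✓ | unrestricted ✓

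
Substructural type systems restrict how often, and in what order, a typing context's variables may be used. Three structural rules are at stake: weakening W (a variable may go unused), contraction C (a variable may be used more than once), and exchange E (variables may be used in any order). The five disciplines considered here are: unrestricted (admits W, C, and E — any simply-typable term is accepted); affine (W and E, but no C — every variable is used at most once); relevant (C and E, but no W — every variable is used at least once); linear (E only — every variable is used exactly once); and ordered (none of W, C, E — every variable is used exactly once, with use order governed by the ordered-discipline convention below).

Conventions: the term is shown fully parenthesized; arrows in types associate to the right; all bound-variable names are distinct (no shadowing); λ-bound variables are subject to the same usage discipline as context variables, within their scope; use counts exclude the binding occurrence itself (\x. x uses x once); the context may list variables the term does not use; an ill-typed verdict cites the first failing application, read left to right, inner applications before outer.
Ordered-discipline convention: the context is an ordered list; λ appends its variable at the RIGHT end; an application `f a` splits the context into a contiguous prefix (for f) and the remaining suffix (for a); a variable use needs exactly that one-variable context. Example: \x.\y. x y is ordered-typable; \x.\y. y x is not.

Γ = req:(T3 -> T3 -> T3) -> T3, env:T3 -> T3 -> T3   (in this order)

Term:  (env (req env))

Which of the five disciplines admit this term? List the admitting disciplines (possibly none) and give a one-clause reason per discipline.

accepted by: relevant, unrestricted
counts: req: 1, env: 2
use order (left to right): env, req, env
typing: well-typed — term : T3 -> T3
ordered: ✗ — repeated use of env ×2
linear: ✗ — repeated use of env ×2
affine: ✗ — repeated use of env ×2
relevant: ✓ — every one of req, env appears
unrestricted: ✓ — simply typable at T3 -> T3; W, C, E all held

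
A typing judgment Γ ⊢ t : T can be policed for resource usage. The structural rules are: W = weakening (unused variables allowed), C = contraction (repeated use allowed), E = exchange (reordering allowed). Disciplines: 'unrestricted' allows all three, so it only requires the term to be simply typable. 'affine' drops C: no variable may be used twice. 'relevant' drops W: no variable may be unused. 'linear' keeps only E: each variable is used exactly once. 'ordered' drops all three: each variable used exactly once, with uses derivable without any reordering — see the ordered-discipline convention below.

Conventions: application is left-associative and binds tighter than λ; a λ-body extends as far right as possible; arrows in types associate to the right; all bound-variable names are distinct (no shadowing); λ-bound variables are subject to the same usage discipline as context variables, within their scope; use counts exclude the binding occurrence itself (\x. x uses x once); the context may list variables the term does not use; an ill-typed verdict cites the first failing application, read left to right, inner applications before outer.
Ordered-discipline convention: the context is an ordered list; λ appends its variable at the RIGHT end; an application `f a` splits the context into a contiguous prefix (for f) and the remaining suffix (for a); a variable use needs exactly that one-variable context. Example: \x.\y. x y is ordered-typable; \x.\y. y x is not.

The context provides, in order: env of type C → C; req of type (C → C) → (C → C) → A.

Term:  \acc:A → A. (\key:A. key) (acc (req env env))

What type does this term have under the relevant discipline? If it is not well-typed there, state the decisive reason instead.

term : (A → A) → A
usage: env ×2, req ×1, acc (bound) ×1, key (bound) ×1
use order (left to right): key, acc, req, env, env
typing: well-typed — term : (A → A) → A
summary: ordered ✗, linear ✗, affine ✗, relevant ✓, unrestricted ✓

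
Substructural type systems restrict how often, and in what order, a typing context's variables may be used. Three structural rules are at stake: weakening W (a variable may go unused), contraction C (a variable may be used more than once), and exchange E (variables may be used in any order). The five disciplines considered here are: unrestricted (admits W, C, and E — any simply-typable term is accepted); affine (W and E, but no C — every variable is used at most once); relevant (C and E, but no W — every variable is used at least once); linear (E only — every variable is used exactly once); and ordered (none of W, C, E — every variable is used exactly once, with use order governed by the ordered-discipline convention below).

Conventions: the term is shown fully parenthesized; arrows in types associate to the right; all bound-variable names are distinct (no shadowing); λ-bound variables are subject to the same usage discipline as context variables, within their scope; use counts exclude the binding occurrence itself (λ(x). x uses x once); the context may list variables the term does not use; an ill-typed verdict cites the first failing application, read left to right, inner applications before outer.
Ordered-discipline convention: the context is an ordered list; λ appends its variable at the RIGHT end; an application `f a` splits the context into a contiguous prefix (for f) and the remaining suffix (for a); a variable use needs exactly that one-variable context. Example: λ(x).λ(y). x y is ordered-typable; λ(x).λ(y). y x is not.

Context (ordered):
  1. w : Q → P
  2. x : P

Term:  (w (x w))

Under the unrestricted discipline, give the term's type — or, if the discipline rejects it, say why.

not well-typed under unrestricted — fails simple typing
counts: w ×2, x ×1
order of uses: w, x, w
typing: ill-typed: non-arrow in function slot: P
summary: ordered ✗; linear ✗; affine ✗; relevant ✗; unrestricted ✗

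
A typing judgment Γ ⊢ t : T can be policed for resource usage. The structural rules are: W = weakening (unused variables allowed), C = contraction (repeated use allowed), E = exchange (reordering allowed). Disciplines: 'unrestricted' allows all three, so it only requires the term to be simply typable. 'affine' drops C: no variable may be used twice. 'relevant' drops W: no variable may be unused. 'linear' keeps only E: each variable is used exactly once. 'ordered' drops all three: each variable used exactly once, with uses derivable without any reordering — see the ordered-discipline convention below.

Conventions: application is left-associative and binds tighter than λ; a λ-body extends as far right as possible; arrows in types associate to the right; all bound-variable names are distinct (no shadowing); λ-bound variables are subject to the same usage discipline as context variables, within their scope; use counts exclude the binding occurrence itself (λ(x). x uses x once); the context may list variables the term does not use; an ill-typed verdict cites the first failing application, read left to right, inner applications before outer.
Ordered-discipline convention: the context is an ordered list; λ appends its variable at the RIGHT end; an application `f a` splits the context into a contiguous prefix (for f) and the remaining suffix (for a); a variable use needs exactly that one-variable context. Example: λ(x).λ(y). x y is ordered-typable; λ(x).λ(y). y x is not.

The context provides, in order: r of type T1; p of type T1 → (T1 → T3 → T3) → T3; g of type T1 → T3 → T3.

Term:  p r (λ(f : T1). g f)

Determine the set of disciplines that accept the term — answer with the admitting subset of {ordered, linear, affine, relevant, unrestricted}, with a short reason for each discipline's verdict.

accepted by: linear, affine, relevant, unrestricted
usage: r=1; p=1; g=1; f (λ-bound)=1
use order (left to right): p, r, g, f
typing: the term checks, with type T3
ordered: ✗ — use order p, r, g, f needs exchange
linear: ✓ — r, p, g, f: one use apiece
affine: ✓ — at most one use each (r, p, g, f)
relevant: ✓ — none of r, p, g, f goes unused
unrestricted: ✓ — well-typed at T3; no restrictions here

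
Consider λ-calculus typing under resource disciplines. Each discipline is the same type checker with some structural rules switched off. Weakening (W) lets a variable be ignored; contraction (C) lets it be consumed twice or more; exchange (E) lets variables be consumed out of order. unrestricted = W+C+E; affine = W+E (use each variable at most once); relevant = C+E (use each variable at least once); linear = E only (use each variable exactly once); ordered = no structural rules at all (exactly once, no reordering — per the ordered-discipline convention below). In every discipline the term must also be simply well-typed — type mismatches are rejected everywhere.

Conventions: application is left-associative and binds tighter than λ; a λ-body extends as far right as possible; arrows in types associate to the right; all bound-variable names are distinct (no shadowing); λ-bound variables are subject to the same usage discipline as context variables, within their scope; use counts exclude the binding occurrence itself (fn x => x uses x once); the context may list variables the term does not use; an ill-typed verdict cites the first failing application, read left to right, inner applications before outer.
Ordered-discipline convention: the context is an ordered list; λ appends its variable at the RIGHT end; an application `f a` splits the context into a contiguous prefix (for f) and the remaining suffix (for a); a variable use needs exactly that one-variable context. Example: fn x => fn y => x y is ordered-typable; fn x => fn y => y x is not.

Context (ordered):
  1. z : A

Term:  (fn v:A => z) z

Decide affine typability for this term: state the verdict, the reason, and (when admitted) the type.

no — needs contraction — z ×2
counts: z: 2; v (bound): 0
order of uses: z, z
typing: well-typed at A
summary: ordered ✗, linear ✗, affine ✗, relevant ✗, unrestricted ✓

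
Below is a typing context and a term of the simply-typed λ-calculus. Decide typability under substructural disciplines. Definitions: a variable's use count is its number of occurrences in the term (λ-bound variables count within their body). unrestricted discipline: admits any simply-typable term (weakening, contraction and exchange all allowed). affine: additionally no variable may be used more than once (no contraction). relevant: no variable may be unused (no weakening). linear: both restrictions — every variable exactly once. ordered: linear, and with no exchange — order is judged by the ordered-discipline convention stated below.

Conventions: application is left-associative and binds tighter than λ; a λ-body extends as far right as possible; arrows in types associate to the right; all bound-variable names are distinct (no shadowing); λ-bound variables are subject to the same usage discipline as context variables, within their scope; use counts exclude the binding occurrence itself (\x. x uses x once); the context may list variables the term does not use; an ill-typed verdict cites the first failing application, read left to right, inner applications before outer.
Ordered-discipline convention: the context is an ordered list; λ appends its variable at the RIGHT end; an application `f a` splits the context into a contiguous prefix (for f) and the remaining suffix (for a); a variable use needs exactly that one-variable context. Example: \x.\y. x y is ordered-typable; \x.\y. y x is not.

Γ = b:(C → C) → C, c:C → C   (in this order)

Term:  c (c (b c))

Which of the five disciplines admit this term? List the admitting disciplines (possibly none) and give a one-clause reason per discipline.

accepted by: relevant, unrestricted
counts: b=1, c=3
order of uses: c, c, b, c
typing: the term checks, with type C
ordered ✗ (needs contraction — c ×3)
linear ✗ (needs contraction — c ×3)
affine ✗ (needs contraction — c ×3)
relevant ✓ (every one of b, c appears)
unrestricted ✓ (simply typable at C; W, C, E all held)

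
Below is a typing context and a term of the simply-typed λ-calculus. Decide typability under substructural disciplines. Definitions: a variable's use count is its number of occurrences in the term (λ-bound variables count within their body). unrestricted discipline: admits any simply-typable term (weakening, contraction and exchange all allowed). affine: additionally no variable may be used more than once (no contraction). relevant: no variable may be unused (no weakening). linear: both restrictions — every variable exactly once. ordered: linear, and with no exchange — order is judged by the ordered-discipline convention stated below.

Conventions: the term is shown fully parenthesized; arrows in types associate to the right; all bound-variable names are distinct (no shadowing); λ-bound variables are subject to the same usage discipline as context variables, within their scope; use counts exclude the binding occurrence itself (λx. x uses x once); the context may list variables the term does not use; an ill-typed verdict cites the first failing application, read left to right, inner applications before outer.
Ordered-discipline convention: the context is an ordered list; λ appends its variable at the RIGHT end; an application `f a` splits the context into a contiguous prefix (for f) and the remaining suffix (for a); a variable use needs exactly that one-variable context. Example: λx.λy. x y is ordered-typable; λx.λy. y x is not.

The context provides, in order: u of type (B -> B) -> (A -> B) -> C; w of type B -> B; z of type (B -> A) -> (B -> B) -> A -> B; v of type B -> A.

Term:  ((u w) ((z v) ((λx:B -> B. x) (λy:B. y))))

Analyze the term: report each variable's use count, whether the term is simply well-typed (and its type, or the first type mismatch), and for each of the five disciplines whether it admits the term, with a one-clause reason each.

usage: u ×1; w ×1; z ×1; v ×1; x [bound] ×1; y [bound] ×1
uses in reading order: u, w, z, v, x, y
typing: well-typed at C
ordered ✓ (u, w, z, v, x, y once each; derivable with no W/C/E)
linear ✓ (exactly-once usage across u, w, z, v, x, y)
affine ✓ (at most one use each (u, w, z, v, x, y))
relevant ✓ (u, w, z, v, x, y: all used, weakening unneeded)
unrestricted ✓ (typability at C is all that's needed)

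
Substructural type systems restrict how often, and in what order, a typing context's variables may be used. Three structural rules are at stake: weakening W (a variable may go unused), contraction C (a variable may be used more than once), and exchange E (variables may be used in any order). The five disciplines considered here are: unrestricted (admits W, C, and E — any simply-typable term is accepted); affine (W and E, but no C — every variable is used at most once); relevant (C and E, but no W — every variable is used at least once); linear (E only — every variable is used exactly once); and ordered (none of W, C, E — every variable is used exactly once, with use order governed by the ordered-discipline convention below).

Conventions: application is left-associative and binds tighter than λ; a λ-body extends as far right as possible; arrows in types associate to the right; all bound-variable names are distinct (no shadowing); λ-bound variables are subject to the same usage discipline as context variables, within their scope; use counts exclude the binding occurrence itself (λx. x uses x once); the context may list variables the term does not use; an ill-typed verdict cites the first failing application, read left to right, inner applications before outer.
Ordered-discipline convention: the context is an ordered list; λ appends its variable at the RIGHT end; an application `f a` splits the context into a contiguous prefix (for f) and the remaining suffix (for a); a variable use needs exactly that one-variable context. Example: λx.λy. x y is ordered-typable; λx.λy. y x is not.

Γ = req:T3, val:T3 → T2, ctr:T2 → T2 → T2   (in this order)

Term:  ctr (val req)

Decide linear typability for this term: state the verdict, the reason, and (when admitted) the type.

yes — each of req, val, ctr used exactly once; term : T2 → T2
usage: req: 1; val: 1; ctr: 1
uses in reading order: ctr, val, req
typing: the term checks, with type T2 → T2
all disciplines: ordered ✗ · linear ✓ · affine ✓ · relevant ✓ · unrestricted ✓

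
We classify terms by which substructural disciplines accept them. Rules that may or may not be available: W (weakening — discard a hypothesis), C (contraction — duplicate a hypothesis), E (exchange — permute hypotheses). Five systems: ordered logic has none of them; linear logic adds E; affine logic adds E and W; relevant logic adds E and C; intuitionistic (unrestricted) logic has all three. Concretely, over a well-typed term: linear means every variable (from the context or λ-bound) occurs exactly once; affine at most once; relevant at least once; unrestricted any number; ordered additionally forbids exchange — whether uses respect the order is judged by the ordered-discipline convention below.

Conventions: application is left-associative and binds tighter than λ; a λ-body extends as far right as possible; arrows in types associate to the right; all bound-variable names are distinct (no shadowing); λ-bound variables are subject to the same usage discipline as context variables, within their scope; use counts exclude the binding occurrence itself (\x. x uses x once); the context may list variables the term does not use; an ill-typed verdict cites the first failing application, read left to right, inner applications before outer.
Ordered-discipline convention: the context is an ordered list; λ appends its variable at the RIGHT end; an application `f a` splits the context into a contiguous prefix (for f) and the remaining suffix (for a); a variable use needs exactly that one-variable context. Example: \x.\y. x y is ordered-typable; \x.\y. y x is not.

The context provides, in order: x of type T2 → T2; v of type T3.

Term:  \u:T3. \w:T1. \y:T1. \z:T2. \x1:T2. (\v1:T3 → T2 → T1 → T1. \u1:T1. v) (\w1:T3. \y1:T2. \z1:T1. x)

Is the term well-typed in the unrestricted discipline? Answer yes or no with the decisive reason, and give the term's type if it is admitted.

no — a type mismatch blocks all five
usage: x: 1×, v: 1×, u (bound): 0×, w (bound): 0×, y (bound): 0×, z (bound): 0×, x1 (bound): 0×, v1 (bound): 0×, u1 (bound): 0×, w1 (bound): 0×, y1 (bound): 0×, z1 (bound): 0×
use order (left to right): v, x
typing: ill-typed: argument of type T3 → T2 → T1 → T2 → T2 where T3 → T2 → T1 → T1 is required
all disciplines: ordered ✗; linear ✗; affine ✗; relevant ✗; unrestricted ✗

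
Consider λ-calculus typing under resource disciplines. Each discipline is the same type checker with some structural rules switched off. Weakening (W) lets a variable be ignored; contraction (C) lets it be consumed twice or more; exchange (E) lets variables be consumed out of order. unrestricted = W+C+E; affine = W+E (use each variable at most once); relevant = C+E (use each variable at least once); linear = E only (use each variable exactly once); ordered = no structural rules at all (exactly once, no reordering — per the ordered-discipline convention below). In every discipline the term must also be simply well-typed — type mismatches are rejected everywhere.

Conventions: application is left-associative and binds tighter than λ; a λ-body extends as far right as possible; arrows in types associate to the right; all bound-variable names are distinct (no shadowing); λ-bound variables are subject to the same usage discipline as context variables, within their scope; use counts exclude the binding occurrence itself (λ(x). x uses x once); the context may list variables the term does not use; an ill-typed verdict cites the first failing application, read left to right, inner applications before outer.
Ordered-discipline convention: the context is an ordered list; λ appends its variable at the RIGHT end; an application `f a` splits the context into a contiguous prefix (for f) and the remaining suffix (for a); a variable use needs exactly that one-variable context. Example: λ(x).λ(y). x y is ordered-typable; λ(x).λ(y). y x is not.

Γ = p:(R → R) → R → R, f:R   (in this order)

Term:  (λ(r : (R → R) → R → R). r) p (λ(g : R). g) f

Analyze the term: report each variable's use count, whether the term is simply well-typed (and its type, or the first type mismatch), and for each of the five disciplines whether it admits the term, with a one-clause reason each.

counts: p: 1; f: 1; r (λ-bound): 1; g (λ-bound): 1
order of uses: r, p, g, f
typing: the term checks, with type R
ordered ✓ (one use each (p, f, r, g); ordered split holds)
linear ✓ (single use per variable (p, f, r, g))
affine ✓ (none of p, f, r, g used more than once)
relevant ✓ (every one of p, f, r, g appears)
unrestricted ✓ (well-typed at R; no restrictions here)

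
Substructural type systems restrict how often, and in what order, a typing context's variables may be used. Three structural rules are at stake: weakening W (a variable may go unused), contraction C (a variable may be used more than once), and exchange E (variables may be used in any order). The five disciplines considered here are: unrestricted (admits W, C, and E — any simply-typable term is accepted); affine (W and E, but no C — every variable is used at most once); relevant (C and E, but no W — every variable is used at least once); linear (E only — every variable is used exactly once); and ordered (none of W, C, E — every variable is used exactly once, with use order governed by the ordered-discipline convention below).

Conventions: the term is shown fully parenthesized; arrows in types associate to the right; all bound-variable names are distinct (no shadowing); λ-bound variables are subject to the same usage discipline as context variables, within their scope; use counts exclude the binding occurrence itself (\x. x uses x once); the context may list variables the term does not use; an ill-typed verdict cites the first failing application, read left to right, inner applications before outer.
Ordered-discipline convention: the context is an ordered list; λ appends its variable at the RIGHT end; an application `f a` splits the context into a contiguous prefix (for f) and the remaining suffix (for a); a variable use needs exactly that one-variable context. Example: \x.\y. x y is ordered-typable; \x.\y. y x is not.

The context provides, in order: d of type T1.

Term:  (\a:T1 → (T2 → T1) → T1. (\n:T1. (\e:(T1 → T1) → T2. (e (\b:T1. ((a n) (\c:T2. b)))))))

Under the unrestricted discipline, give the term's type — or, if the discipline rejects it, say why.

term : (T1 → (T2 → T1) → T1) → T1 → ((T1 → T1) → T2) → T2
usage: d=0; a [bound]=1; n [bound]=1; e [bound]=1; b [bound]=1; c [bound]=0
order of uses: e, a, n, b
typing: ✓ — (T1 → (T2 → T1) → T1) → T1 → ((T1 → T1) → T2) → T2
all disciplines: ordered ✗ | linear ✗ | affine ✓ | relevant ✗ | unrestricted ✓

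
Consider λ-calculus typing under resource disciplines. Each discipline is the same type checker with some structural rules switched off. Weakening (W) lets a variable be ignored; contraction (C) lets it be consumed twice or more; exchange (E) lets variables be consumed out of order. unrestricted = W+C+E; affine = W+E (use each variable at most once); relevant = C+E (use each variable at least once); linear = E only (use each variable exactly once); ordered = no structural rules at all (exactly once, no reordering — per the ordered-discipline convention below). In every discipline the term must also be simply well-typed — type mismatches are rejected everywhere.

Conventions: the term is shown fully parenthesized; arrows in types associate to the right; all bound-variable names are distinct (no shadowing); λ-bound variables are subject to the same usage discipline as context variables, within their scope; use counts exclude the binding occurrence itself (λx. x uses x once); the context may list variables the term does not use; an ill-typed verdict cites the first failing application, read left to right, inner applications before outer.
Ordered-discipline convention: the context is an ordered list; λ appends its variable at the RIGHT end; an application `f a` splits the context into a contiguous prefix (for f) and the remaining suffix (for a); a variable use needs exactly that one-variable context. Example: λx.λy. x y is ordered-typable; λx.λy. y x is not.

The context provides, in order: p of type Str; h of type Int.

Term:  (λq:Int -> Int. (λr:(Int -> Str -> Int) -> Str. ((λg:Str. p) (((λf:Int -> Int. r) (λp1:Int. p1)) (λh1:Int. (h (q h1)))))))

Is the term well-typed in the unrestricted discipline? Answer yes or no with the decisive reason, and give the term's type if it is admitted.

no — fails simple typing
counts: p=1; h=1; q (λ-bound)=1; r (λ-bound)=1; g (λ-bound)=0; f (λ-bound)=0; p1 (λ-bound)=1; h1 (λ-bound)=1
use order (left to right): p, r, p1, h, q, h1
typing: ill-typed: applying a non-function (Int)
summary: ordered ✗, linear ✗, affine ✗, relevant ✗, unrestricted ✗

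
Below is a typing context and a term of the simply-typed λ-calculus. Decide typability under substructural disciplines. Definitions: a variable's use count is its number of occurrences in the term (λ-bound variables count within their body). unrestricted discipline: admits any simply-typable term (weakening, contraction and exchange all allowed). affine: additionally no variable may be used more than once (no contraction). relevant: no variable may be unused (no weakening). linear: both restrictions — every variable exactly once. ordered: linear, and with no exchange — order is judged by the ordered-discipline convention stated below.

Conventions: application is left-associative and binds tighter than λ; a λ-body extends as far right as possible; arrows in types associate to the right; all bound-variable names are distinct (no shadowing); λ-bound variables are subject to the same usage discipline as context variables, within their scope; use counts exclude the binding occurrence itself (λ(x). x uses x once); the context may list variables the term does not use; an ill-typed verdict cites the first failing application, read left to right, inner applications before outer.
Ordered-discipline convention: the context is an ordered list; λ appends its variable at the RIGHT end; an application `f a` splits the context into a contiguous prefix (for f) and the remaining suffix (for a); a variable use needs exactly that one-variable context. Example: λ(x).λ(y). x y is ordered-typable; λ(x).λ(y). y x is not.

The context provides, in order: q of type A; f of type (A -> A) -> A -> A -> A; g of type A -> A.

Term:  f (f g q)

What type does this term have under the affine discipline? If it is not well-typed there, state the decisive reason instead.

not well-typed under affine — uses contraction: f ×2
usage: q ×1, f ×2, g ×1
use order (left to right): f, f, g, q
typing: the term checks, with type A -> A -> A
summary: ordered ✗ · linear ✗ · affine ✗ · relevant ✓ · unrestricted ✓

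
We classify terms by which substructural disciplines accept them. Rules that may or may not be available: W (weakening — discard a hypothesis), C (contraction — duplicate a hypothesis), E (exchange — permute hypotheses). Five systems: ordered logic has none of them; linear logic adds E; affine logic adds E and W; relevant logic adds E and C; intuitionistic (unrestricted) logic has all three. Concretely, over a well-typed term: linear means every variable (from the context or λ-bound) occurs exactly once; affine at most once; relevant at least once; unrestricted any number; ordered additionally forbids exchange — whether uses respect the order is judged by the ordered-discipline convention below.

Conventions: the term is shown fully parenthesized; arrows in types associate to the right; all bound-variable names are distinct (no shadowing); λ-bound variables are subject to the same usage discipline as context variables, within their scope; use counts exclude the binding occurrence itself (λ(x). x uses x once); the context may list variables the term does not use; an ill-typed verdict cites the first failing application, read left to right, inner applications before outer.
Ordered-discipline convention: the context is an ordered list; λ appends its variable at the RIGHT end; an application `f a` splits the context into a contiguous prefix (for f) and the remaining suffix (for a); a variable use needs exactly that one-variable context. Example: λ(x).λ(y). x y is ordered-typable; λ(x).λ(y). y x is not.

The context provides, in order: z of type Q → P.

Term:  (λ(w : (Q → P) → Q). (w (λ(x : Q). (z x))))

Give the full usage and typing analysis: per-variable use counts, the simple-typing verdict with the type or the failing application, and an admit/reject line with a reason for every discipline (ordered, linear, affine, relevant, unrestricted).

use counts: z ×1; w [bound] ×1; x [bound] ×1
order of uses: w, z, x
typing: well-typed — term : ((Q → P) → Q) → Q
ordered ✗ (use order w, z, x needs exchange)
linear ✓ (exactly-once usage across z, w, x)
affine ✓ (at most one use each (z, w, x))
relevant ✓ (none of z, w, x goes unused)
unrestricted ✓ (type-checks (((Q → P) → Q) → Q) and nothing is barred)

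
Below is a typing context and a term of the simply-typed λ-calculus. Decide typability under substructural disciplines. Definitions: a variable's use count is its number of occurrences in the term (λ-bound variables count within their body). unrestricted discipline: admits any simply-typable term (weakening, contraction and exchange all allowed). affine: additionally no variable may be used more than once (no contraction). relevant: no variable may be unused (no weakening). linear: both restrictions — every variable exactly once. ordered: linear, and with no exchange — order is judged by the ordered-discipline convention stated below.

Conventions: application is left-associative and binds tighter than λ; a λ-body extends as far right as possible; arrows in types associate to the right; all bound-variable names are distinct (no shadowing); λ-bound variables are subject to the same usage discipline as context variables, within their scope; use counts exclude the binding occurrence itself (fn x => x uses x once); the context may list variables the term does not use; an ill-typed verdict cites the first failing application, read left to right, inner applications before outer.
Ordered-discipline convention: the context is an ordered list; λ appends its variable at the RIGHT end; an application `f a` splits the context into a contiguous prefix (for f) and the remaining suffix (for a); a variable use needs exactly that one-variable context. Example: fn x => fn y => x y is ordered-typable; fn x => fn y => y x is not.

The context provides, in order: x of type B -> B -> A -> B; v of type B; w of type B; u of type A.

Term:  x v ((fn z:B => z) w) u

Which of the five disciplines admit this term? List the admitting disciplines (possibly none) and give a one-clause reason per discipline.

admitted in: ordered, linear, affine, relevant, unrestricted
usage: x ×1; v ×1; w ×1; u ×1; z (bound) ×1
uses in reading order: x, v, z, w, u
typing: ✓ — B
ordered ✓ (one use each (x, v, w, u, z); ordered split holds)
linear ✓ (x, v, w, u, z: one use apiece)
affine ✓ (at most one use each (x, v, w, u, z))
relevant ✓ (x, v, w, u, z: all used, weakening unneeded)
unrestricted ✓ (simply typable at B; W, C, E all held)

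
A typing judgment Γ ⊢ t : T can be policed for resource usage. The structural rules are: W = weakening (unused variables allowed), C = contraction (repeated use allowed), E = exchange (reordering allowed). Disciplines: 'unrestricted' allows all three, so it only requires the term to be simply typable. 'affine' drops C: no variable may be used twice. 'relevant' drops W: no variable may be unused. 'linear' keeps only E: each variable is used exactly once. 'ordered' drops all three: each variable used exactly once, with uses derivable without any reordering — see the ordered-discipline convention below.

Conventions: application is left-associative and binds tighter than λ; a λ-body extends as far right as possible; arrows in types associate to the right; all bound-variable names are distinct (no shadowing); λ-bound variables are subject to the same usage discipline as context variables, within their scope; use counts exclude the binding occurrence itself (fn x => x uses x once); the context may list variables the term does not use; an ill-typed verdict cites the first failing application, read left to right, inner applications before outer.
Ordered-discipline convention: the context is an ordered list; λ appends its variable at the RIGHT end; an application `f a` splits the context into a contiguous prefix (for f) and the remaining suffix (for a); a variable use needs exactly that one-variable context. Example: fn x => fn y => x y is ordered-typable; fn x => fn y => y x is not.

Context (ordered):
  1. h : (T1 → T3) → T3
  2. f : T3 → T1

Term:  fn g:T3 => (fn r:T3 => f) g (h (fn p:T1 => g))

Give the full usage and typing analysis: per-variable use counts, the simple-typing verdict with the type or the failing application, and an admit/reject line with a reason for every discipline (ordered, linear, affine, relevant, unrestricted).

usage: h: 1×; f: 1×; g [bound]: 2×; r [bound]: 0×; p [bound]: 0×
left-to-right use order: f, g, h, g
typing: well-typed at T3 → T1
ordered: ✗ — g ×2 used more than once (contraction); needs weakening: r, p unused
linear: ✗ — g ×2 used more than once (contraction); needs weakening: r, p unused
affine: ✗ — g ×2 used more than once (contraction)
relevant: ✗ — needs weakening: r, p unused
unrestricted: ✓ — type-checks (T3 → T1) and nothing is barred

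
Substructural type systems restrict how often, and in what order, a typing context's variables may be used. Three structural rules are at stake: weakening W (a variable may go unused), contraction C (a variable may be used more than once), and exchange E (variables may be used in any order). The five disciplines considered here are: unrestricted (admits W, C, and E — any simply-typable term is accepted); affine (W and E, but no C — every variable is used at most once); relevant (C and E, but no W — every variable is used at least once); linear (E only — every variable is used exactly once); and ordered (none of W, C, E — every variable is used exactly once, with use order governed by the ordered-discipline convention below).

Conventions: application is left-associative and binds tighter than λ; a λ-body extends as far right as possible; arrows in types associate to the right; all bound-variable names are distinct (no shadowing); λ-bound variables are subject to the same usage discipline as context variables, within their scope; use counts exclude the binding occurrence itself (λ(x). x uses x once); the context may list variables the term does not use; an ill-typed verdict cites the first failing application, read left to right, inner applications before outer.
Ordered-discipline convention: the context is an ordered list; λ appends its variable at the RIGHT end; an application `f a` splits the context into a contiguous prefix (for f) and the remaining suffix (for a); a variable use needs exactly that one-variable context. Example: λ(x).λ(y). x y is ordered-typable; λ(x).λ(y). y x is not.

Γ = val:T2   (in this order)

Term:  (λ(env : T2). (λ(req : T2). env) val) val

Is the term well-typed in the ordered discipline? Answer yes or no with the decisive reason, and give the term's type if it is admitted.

no — uses contraction: val ×2; req never used (weakening)
counts: val: 2, env (bound): 1, req (bound): 0
order of uses: env, val, val
typing: well-typed — term : T2
across the five disciplines: ordered ✗ | linear ✗ | affine ✗ | relevant ✗ | unrestricted ✓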